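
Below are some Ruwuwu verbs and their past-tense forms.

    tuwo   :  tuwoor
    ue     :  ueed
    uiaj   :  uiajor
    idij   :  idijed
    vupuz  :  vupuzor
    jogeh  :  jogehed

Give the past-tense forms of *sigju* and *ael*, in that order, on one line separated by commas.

sigjuor, aeled

The suffix is conditioned by the last vowel: -ed when the last vowel of the stem is a front vowel (*ue*, *idij*, *jogeh*); -or when the last vowel of the stem is a back vowel (*tuwo*, *uiaj*, *vupuz*).
*sigju*: last vowel = /u/, a back vowel → -or → *sigjuor*.
Since the last vowel of *ael* is /e/ (a front vowel), it takes -ed, giving *aeled*.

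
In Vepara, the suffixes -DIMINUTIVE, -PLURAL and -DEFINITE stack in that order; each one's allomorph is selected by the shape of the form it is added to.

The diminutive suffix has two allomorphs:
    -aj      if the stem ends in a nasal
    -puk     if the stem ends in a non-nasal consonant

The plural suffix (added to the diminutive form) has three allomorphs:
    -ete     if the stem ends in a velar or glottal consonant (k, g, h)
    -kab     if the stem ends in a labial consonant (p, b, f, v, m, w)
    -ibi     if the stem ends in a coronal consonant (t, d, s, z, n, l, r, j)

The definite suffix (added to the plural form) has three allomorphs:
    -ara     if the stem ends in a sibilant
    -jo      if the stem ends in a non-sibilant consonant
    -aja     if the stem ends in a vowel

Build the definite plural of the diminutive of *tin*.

*tin*: final consonant = /n/, a nasal → -aj → *tinaj*.
The final consonant of the diminutive form *tinaj* is /j/, which is coronal, so the plural suffix is -ibi, giving *tinajibi*.
Since the final sound of the plural form *tinajibi* is /i/ (a vowel), it takes -aja, giving *tinajibiaja*.

tinajibiaja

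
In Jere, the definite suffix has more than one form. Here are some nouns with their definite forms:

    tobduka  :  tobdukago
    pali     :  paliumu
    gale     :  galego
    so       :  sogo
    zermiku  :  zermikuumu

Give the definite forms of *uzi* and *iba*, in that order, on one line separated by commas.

uziumu, ibago

Looking at the last vowel of each stem: -umu when the last vowel of the stem is a high vowel (*pali*, *zermiku*); -go when the last vowel of the stem is a non-high vowel (*tobduka*, *gale*, *so*).
The last vowel of *uzi* is /i/, which is a high vowel, so the suffix is -umu, giving *uziumu*.
*iba* — last vowel /a/ (a non-high vowel) → -go → *ibago*.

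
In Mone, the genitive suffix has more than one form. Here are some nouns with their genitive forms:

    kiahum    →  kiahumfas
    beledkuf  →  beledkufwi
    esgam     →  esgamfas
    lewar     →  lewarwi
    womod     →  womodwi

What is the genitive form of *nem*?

nemfas

The suffix is conditioned by the final consonant: -fas when the stem ends in a nasal (*kiahum*, *esgam*); -wi when the stem ends in a non-nasal consonant (*beledkuf*, *lewar*, *womod*).
The final consonant of *nem* is /m/, which is a nasal, so the suffix is -fas, giving *nemfas*.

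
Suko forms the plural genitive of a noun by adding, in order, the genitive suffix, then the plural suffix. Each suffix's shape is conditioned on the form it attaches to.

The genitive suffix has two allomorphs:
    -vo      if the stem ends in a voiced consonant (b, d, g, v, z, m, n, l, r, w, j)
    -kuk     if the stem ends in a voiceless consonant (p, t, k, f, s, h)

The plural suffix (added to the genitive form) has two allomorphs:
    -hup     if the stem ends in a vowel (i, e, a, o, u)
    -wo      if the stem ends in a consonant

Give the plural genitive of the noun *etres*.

etreskukwo

Since the final consonant of *etres* is /s/ (voiceless), it takes -kuk, giving *etreskuk*.
The final sound of the genitive form *etreskuk* is /k/, which is a consonant, so the plural suffix is -wo, giving *etreskukwo*.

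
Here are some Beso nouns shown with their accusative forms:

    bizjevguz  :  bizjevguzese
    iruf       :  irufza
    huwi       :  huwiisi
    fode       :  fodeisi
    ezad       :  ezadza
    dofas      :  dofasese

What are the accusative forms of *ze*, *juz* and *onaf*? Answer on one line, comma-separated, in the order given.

zeisi, juzese, onafza

The suffix is conditioned by the final sound: -ese when the stem ends in a sibilant (*bizjevguz*, *dofas*); -za when the stem ends in a non-sibilant consonant (*iruf*, *ezad*); -isi when the stem ends in a vowel (*huwi*, *fode*).
*ze* — final sound /e/ (a vowel) → -isi → *zeisi*.
The final sound of *juz* is /z/, which is a sibilant, so the suffix is -ese, giving *juzese*.
*onaf*: final sound = /f/, a non-sibilant consonant → -za → *onafza*.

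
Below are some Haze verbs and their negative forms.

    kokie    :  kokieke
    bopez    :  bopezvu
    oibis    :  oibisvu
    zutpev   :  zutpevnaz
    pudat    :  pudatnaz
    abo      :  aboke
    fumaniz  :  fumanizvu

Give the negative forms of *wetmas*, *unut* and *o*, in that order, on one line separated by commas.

wetmasvu, unutnaz, oke

The suffix is conditioned by the final sound: -vu when the stem ends in a sibilant (*bopez*, *oibis*, *fumaniz*); -naz when the stem ends in a non-sibilant consonant (*zutpev*, *pudat*); -ke when the stem ends in a vowel (*kokie*, *abo*).
*wetmas*: final sound = /s/, a sibilant → -vu → *wetmasvu*.
*unut*: final sound = /t/, a non-sibilant consonant → -naz → *unutnaz*.
Since the final sound of *o* is /o/ (a vowel), it takes -ke, giving *oke*.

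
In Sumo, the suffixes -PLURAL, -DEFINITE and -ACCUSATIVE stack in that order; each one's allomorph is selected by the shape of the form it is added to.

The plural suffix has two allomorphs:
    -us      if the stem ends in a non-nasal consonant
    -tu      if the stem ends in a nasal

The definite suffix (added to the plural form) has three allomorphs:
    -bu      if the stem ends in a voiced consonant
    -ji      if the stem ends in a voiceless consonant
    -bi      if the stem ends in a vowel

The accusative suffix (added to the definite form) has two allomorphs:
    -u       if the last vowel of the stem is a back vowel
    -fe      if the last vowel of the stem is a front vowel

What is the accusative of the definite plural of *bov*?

*bov* — final consonant /v/ (non-nasal) → -us → *bovus*.
Since the final sound of the plural form *bovus* is /s/ (a voiceless consonant), it takes -ji, giving *bovusji*.
Since the last vowel of the definite form *bovusji* is /i/ (a front vowel), it takes -fe, giving *bovusjife*.

bovusjife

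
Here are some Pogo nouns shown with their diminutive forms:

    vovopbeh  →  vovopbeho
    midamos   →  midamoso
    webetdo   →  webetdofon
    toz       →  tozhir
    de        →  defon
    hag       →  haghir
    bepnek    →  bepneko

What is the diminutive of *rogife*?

rogifefon

The suffix is conditioned by the final sound: -o when the stem ends in a voiceless consonant (*vovopbeh*, *midamos*, *bepnek*); -hir when the stem ends in a voiced consonant (*toz*, *hag*); -fon when the stem ends in a vowel (*webetdo*, *de*).
*rogife* — final sound /e/ (a vowel) → -fon → *rogifefon*.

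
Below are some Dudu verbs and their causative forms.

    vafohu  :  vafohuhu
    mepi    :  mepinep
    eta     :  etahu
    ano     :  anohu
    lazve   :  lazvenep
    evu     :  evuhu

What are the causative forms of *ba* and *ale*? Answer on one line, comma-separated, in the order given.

The alternation tracks the last vowel of the stem — -nep when the last vowel of the stem is a front vowel (*mepi*, *lazve*); -hu when the last vowel of the stem is a back vowel (*vafohu*, *eta*, *ano*, *evu*).
The last vowel of *ba* is /a/, which is a back vowel, so the suffix is -hu, giving *bahu*.
*ale* — last vowel /e/ (a front vowel) → -nep → *alenep*.

bahu, alenep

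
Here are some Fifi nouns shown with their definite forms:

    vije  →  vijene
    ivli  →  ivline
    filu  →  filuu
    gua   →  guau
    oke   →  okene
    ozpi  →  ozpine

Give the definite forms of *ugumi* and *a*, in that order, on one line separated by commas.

The alternation tracks the last vowel of the stem — -ne when the last vowel of the stem is a front vowel (*vije*, *ivli*, *oke*, *ozpi*); -u when the last vowel of the stem is a back vowel (*filu*, *gua*).
The last vowel of *ugumi* is /i/, which is a front vowel, so the suffix is -ne, giving *ugumine*.
Since the last vowel of *a* is /a/ (a back vowel), it takes -u, giving *au*.

ugumine, au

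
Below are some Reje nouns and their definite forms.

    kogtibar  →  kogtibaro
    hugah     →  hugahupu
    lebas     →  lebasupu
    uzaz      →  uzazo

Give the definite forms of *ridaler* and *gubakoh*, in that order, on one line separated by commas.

ridalero, gubakohupu

The alternation tracks the final consonant of the stem — -upu when the stem ends in a voiceless consonant (*hugah*, *lebas*); -o when the stem ends in a voiced consonant (*kogtibar*, *uzaz*).
*ridaler*: final consonant = /r/, voiced → -o → *ridalero*.
Since the final consonant of *gubakoh* is /h/ (voiceless), it takes -upu, giving *gubakohupu*.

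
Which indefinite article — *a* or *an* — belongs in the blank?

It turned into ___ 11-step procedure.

an

The indefinite article is chosen by the initial *sound* of the following word, not its spelling.
The number *11* is spoken "eleven", beginning with /ɪˈlɛvən/ — a vowel sound.
So the article is *an*: It turned into an 11-step procedure.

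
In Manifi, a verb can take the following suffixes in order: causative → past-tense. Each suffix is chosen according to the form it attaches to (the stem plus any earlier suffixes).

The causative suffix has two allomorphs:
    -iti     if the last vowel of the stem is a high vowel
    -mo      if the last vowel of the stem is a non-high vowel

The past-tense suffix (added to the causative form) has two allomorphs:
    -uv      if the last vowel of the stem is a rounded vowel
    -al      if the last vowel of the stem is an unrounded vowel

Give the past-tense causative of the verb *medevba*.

medevbamouv

*medevba* — last vowel /a/ (a non-high vowel) → -mo → *medevbamo*.
The last vowel of the causative form *medevbamo* is /o/, which is a rounded vowel, so the past-tense suffix is -uv, giving *medevbamouv*.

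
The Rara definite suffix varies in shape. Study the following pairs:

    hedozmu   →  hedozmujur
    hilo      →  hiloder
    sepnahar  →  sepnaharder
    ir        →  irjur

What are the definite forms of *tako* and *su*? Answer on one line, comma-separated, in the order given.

The suffix is conditioned by the last vowel: -jur when the last vowel of the stem is a high vowel (*hedozmu*, *ir*); -der when the last vowel of the stem is a non-high vowel (*hilo*, *sepnahar*).
Since the last vowel of *tako* is /o/ (a non-high vowel), it takes -der, giving *takoder*.
Since the last vowel of *su* is /u/ (a high vowel), it takes -jur, giving *sujur*.

takoder, sujur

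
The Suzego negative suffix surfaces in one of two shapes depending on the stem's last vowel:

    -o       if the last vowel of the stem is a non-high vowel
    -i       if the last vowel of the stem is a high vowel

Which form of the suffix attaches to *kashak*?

-o

*kashak*: last vowel = /a/, a non-high vowel → -o.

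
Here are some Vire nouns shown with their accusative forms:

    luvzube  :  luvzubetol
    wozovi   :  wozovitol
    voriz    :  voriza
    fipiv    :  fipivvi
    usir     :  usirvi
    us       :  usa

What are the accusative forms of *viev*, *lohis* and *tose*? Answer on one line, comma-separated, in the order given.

The suffix is conditioned by the final sound: -a when the stem ends in a sibilant (*voriz*, *us*); -vi when the stem ends in a non-sibilant consonant (*fipiv*, *usir*); -tol when the stem ends in a vowel (*luvzube*, *wozovi*).
*viev*: final sound = /v/, a non-sibilant consonant → -vi → *vievvi*.
Since the final sound of *lohis* is /s/ (a sibilant), it takes -a, giving *lohisa*.
*tose*: final sound = /e/, a vowel → -tol → *tosetol*.

vievvi, lohisa, tosetol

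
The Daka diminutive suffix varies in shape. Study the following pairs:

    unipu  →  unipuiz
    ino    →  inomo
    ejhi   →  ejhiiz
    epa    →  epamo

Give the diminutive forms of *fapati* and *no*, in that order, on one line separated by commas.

Looking at the last vowel of each stem: -iz when the last vowel of the stem is a high vowel (*unipu*, *ejhi*); -mo when the last vowel of the stem is a non-high vowel (*ino*, *epa*).
*fapati* — last vowel /i/ (a high vowel) → -iz → *fapatiiz*.
*no*: last vowel = /o/, a non-high vowel → -mo → *nomo*.

fapatiiz, nomo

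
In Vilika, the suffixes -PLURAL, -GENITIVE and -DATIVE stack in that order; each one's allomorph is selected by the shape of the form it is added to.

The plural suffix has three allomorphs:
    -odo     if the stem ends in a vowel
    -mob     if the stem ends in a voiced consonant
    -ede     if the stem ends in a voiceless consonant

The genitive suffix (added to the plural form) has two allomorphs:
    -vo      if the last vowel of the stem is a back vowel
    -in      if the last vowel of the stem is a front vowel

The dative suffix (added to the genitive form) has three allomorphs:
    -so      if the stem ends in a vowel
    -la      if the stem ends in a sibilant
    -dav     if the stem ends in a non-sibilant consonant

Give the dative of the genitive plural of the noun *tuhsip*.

*tuhsip*: final sound = /p/, a voiceless consonant → -ede → *tuhsipede*.
Since the last vowel of the plural form *tuhsipede* is /e/ (a front vowel), it takes -in, giving *tuhsipedein*.
The genitive form *tuhsipedein*: final sound = /n/, a non-sibilant consonant → -dav → *tuhsipedeindav*.

tuhsipedeindav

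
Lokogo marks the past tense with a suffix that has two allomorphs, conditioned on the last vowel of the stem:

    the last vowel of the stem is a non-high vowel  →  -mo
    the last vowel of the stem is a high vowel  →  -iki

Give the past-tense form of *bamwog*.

bamwogmo

The last vowel of *bamwog* is /o/, which is a non-high vowel, so the suffix is -mo, giving *bamwogmo*.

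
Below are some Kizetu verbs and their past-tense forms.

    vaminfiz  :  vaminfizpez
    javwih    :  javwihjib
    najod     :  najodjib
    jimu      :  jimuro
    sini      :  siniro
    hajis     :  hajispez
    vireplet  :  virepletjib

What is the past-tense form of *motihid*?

The pattern is sibilance of the final sound: -pez when the stem ends in a sibilant (*vaminfiz*, *hajis*); -jib when the stem ends in a non-sibilant consonant (*javwih*, *najod*, *vireplet*); -ro when the stem ends in a vowel (*jimu*, *sini*).
Since the final sound of *motihid* is /d/ (a non-sibilant consonant), it takes -jib, giving *motihidjib*.

motihidjib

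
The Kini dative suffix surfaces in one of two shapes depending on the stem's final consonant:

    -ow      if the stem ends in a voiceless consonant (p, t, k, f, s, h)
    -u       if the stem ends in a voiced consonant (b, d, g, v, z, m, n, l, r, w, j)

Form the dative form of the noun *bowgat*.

*bowgat*: final consonant = /t/, voiceless → -ow → *bowgatow*.

bowgatow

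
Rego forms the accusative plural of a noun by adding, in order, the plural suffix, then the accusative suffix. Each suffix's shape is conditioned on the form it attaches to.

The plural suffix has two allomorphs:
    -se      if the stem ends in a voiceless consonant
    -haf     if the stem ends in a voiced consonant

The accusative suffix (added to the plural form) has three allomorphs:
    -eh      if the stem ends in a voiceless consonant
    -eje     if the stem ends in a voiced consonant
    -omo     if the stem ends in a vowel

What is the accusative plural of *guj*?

gujhafeh

Since the final consonant of *guj* is /j/ (voiced), it takes -haf, giving *gujhaf*.
The plural form *gujhaf* — final sound /f/ (a voiceless consonant) → -eh → *gujhafeh*.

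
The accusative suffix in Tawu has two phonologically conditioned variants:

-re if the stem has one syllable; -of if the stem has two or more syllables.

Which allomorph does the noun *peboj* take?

*peboj* (2 syllables) → -of.

-of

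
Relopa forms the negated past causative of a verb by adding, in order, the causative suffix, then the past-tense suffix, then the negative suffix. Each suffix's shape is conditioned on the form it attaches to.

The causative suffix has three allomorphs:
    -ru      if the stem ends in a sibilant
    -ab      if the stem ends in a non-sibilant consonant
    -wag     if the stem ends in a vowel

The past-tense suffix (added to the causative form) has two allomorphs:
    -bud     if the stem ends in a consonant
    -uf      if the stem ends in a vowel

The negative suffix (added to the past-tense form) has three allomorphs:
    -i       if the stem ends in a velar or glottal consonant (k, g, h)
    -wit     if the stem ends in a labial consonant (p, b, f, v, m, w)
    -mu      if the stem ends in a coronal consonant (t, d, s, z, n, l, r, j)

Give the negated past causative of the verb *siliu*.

siliuwagbudmu

Since the final sound of *siliu* is /u/ (a vowel), it takes -wag, giving *siliuwag*.
The causative form *siliuwag* — final sound /g/ (a consonant) → -bud → *siliuwagbud*.
The past-tense form *siliuwagbud*: final consonant = /d/, coronal → -mu → *siliuwagbudmu*.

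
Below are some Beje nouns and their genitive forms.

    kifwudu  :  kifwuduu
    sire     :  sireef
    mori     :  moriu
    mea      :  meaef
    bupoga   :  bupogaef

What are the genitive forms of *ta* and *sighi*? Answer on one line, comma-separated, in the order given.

taef, sighiu

The alternation tracks the last vowel of the stem — -u when the last vowel of the stem is a high vowel (*kifwudu*, *mori*); -ef when the last vowel of the stem is a non-high vowel (*sire*, *mea*, *bupoga*).
Since the last vowel of *ta* is /a/ (a non-high vowel), it takes -ef, giving *taef*.
Since the last vowel of *sighi* is /i/ (a high vowel), it takes -u, giving *sighiu*.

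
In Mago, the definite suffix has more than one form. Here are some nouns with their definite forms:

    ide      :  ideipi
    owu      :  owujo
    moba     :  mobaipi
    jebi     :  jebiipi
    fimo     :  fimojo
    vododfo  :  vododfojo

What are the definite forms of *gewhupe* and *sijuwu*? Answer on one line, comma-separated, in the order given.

Looking at the last vowel of each stem: -jo when the last vowel of the stem is a rounded vowel (*owu*, *fimo*, *vododfo*); -ipi when the last vowel of the stem is an unrounded vowel (*ide*, *moba*, *jebi*).
*gewhupe*: last vowel = /e/, an unrounded vowel → -ipi → *gewhupeipi*.
*sijuwu*: last vowel = /u/, a rounded vowel → -jo → *sijuwujo*.

gewhupeipi, sijuwujo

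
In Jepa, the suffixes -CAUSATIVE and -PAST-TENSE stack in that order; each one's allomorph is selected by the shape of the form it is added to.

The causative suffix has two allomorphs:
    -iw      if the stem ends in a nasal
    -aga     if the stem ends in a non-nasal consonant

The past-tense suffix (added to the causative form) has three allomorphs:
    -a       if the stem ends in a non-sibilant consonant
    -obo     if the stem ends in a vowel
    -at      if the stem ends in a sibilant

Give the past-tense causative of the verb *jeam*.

The final consonant of *jeam* is /m/, which is a nasal, so the causative suffix is -iw, giving *jeamiw*.
The causative form *jeamiw* — final sound /w/ (a non-sibilant consonant) → -a → *jeamiwa*.

jeamiwa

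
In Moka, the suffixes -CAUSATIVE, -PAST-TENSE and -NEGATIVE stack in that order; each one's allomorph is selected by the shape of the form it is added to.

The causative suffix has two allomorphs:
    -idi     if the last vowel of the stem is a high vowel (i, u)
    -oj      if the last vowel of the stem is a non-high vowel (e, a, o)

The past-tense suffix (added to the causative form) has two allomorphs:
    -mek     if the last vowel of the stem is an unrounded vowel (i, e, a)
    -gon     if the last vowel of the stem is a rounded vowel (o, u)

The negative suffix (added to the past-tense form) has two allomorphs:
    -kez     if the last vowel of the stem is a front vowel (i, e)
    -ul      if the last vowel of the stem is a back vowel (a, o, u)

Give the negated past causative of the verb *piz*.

Since the last vowel of *piz* is /i/ (a high vowel), it takes -idi, giving *pizidi*.
The last vowel of the causative form *pizidi* is /i/, which is an unrounded vowel, so the past-tense suffix is -mek, giving *pizidimek*.
The past-tense form *pizidimek* — last vowel /e/ (a front vowel) → -kez → *pizidimekkez*.

pizidimekkez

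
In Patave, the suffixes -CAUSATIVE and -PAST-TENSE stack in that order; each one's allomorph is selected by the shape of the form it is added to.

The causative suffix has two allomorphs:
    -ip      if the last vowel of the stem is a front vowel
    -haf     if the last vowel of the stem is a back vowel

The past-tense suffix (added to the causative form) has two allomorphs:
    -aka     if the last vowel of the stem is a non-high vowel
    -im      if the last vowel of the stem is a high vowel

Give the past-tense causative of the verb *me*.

meipim

*me* — last vowel /e/ (a front vowel) → -ip → *meip*.
The causative form *meip* — last vowel /i/ (a high vowel) → -im → *meipim*.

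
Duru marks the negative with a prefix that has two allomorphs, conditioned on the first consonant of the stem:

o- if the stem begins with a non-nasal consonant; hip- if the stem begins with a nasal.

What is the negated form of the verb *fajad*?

*fajad*: first consonant = /f/, non-nasal → o- → *ofajad*.

ofajad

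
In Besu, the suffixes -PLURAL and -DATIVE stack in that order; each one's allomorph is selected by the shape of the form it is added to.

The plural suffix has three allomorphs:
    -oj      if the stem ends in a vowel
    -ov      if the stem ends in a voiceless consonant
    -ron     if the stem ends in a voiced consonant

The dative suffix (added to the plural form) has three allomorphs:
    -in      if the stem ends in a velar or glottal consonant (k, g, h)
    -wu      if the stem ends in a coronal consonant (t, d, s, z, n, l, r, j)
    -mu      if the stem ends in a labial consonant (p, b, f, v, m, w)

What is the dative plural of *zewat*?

Since the final sound of *zewat* is /t/ (a voiceless consonant), it takes -ov, giving *zewatov*.
The plural form *zewatov*: final consonant = /v/, labial → -mu → *zewatovmu*.

zewatovmu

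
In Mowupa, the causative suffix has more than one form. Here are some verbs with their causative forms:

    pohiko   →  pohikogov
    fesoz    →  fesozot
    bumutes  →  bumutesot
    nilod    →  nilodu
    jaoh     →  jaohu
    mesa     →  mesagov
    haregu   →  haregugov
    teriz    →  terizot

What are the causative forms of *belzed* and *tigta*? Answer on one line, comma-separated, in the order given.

belzedu, tigtagov

The pattern is sibilance of the final sound: -ot when the stem ends in a sibilant (*fesoz*, *bumutes*, *teriz*); -u when the stem ends in a non-sibilant consonant (*nilod*, *jaoh*); -gov when the stem ends in a vowel (*pohiko*, *mesa*, *haregu*).
Since the final sound of *belzed* is /d/ (a non-sibilant consonant), it takes -u, giving *belzedu*.
Since the final sound of *tigta* is /a/ (a vowel), it takes -gov, giving *tigtagov*.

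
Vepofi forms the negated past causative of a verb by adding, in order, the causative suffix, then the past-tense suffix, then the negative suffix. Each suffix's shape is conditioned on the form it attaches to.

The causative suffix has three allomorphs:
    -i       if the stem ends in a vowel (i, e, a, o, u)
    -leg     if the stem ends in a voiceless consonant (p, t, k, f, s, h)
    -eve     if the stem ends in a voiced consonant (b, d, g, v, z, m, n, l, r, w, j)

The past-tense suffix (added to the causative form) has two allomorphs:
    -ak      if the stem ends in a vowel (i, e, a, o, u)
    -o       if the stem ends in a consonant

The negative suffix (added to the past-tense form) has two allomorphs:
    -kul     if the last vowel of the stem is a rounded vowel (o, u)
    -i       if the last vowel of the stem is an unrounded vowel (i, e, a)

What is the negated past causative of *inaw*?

*inaw* — final sound /w/ (a voiced consonant) → -eve → *inaweve*.
Since the final sound of the causative form *inaweve* is /e/ (a vowel), it takes -ak, giving *inaweveak*.
The last vowel of the past-tense form *inaweveak* is /a/, which is an unrounded vowel, so the negative suffix is -i, giving *inaweveaki*.

inaweveaki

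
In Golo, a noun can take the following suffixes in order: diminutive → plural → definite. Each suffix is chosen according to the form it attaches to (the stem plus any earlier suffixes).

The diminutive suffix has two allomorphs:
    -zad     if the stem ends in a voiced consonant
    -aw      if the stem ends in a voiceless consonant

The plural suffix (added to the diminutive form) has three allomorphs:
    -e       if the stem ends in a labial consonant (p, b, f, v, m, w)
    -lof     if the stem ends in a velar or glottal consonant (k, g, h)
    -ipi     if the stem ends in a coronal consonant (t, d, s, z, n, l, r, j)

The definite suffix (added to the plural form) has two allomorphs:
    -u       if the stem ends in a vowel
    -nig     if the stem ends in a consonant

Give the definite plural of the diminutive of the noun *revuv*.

Since the final consonant of *revuv* is /v/ (voiced), it takes -zad, giving *revuvzad*.
The final consonant of the diminutive form *revuvzad* is /d/, which is coronal, so the plural suffix is -ipi, giving *revuvzadipi*.
The plural form *revuvzadipi*: final sound = /i/, a vowel → -u → *revuvzadipiu*.

revuvzadipiu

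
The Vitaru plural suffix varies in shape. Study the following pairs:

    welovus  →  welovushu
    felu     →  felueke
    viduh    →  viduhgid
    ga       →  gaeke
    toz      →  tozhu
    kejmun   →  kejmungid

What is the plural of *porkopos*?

porkoposhu

The pattern is sibilance of the final sound: -hu when the stem ends in a sibilant (*welovus*, *toz*); -gid when the stem ends in a non-sibilant consonant (*viduh*, *kejmun*); -eke when the stem ends in a vowel (*felu*, *ga*).
Since the final sound of *porkopos* is /s/ (a sibilant), it takes -hu, giving *porkoposhu*.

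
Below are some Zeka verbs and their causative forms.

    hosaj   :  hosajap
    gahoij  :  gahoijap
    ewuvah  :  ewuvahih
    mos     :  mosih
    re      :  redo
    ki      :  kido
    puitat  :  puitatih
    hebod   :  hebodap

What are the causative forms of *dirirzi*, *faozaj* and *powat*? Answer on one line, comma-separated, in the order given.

The pattern is voicing of the final sound: -ih when the stem ends in a voiceless consonant (*ewuvah*, *mos*, *puitat*); -ap when the stem ends in a voiced consonant (*hosaj*, *gahoij*, *hebod*); -do when the stem ends in a vowel (*re*, *ki*).
The final sound of *dirirzi* is /i/, which is a vowel, so the suffix is -do, giving *dirirzido*.
Since the final sound of *faozaj* is /j/ (a voiced consonant), it takes -ap, giving *faozajap*.
*powat* — final sound /t/ (a voiceless consonant) → -ih → *powatih*.

dirirzido, faozajap, powatih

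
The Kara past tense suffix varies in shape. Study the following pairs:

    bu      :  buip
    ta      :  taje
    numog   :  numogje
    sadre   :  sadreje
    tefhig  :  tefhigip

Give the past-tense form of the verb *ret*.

Looking at the last vowel of each stem: -ip when the last vowel of the stem is a high vowel (*bu*, *tefhig*); -je when the last vowel of the stem is a non-high vowel (*ta*, *numog*, *sadre*).
Since the last vowel of *ret* is /e/ (a non-high vowel), it takes -je, giving *retje*.

retje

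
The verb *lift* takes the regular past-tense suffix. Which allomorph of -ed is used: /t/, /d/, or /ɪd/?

The stem *lift* ends in /t/ or /d/.
The -ed suffix is realized as /ɪd/ after /t, d/; as /t/ after other voiceless consonants; and as /d/ after other voiced sounds.
So -ed on *lift* is pronounced /ɪd/.

/ɪd/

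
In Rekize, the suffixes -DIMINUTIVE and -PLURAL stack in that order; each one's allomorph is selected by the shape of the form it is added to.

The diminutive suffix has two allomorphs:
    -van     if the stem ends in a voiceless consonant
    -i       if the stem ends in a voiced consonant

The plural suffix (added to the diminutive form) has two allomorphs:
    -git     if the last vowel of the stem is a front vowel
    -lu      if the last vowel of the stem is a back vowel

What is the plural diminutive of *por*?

*por*: final consonant = /r/, voiced → -i → *pori*.
The last vowel of the diminutive form *pori* is /i/, which is a front vowel, so the plural suffix is -git, giving *porigit*.

porigit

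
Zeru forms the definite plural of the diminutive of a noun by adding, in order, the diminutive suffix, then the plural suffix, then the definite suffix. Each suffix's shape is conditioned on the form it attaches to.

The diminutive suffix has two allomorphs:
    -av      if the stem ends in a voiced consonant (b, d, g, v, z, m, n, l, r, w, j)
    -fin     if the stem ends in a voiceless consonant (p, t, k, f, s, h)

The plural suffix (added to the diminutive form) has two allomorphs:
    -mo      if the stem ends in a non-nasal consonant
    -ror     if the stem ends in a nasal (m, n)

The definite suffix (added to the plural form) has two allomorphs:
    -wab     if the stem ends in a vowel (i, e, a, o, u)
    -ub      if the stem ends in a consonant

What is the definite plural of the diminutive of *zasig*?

Since the final consonant of *zasig* is /g/ (voiced), it takes -av, giving *zasigav*.
Since the final consonant of the diminutive form *zasigav* is /v/ (non-nasal), it takes -mo, giving *zasigavmo*.
Since the final sound of the plural form *zasigavmo* is /o/ (a vowel), it takes -wab, giving *zasigavmowab*.

zasigavmowab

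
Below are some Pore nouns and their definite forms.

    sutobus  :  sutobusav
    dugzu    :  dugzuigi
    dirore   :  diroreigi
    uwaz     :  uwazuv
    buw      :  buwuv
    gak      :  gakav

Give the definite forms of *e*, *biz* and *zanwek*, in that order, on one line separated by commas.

The alternation tracks the final sound of the stem — -av when the stem ends in a voiceless consonant (*sutobus*, *gak*); -uv when the stem ends in a voiced consonant (*uwaz*, *buw*); -igi when the stem ends in a vowel (*dugzu*, *dirore*).
The final sound of *e* is /e/, which is a vowel, so the suffix is -igi, giving *eigi*.
Since the final sound of *biz* is /z/ (a voiced consonant), it takes -uv, giving *bizuv*.
Since the final sound of *zanwek* is /k/ (a voiceless consonant), it takes -av, giving *zanwekav*.

eigi, bizuv, zanwekav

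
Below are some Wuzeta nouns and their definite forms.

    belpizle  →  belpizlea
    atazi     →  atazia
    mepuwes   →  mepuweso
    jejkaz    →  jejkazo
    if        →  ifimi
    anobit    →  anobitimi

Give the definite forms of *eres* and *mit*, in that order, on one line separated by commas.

Looking at the final sound of each stem: -o when the stem ends in a sibilant (*mepuwes*, *jejkaz*); -imi when the stem ends in a non-sibilant consonant (*if*, *anobit*); -a when the stem ends in a vowel (*belpizle*, *atazi*).
The final sound of *eres* is /s/, which is a sibilant, so the suffix is -o, giving *ereso*.
*mit*: final sound = /t/, a non-sibilant consonant → -imi → *mitimi*.

ereso, mitimi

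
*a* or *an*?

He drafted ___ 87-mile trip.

The indefinite article is chosen by the initial *sound* of the following word, not its spelling.
The number *87* is spoken "eighty-…", beginning with /ˈeɪti/ — a vowel sound.
So the article is *an*: He drafted an 87-mile trip.

an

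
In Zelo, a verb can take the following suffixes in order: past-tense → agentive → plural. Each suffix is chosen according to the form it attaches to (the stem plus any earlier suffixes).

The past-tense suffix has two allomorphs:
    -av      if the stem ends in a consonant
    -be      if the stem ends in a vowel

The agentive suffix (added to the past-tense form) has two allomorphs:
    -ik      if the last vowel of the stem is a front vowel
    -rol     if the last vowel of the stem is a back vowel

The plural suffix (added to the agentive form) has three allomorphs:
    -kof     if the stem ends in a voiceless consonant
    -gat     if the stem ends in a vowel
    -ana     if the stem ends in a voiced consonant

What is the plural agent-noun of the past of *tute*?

*tute* — final sound /e/ (a vowel) → -be → *tutebe*.
The past-tense form *tutebe*: last vowel = /e/, a front vowel → -ik → *tutebeik*.
The agentive form *tutebeik* — final sound /k/ (a voiceless consonant) → -kof → *tutebeikkof*.

tutebeikkof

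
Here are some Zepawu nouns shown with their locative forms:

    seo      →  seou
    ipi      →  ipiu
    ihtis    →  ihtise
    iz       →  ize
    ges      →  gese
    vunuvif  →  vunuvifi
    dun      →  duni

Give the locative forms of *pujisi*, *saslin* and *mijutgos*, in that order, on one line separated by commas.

pujisiu, saslini, mijutgose

Looking at the final sound of each stem: -e when the stem ends in a sibilant (*ihtis*, *iz*, *ges*); -i when the stem ends in a non-sibilant consonant (*vunuvif*, *dun*); -u when the stem ends in a vowel (*seo*, *ipi*).
*pujisi*: final sound = /i/, a vowel → -u → *pujisiu*.
*saslin*: final sound = /n/, a non-sibilant consonant → -i → *saslini*.
Since the final sound of *mijutgos* is /s/ (a sibilant), it takes -e, giving *mijutgose*.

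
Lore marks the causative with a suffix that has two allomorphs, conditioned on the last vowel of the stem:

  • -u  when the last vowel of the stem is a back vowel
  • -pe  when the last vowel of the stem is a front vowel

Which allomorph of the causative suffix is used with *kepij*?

-pe

*kepij*: last vowel = /i/, a front vowel → -pe.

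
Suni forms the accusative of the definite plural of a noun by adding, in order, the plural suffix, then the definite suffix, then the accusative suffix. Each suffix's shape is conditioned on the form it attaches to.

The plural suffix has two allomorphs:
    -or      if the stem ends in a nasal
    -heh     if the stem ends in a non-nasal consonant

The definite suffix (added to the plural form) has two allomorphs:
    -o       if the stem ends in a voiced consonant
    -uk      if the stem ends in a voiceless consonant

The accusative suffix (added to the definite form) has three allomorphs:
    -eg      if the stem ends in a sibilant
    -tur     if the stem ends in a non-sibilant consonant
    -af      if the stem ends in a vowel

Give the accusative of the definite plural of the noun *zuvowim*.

Since the final consonant of *zuvowim* is /m/ (a nasal), it takes -or, giving *zuvowimor*.
The plural form *zuvowimor*: final consonant = /r/, voiced → -o → *zuvowimoro*.
The definite form *zuvowimoro* — final sound /o/ (a vowel) → -af → *zuvowimoroaf*.

zuvowimoroaf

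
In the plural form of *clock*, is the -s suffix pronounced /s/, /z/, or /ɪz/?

The stem *clock* ends in a voiceless non-sibilant consonant.
The plural suffix surfaces as /ɪz/ after sibilants, /s/ after other voiceless consonants, and /z/ after other voiced sounds.
So the plural -s on *clock* is pronounced /s/.

/s/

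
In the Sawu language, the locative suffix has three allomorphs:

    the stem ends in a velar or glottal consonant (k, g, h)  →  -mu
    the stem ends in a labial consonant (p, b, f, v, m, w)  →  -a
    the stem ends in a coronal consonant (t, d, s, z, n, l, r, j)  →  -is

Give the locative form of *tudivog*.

The final consonant of *tudivog* is /g/, which is velar/glottal, so the suffix is -mu, giving *tudivogmu*.

tudivogmu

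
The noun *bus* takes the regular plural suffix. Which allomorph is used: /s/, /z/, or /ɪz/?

/ɪz/

The stem *bus* ends in a sibilant (/s, z, ʃ, ʒ, tʃ, dʒ/).
The plural suffix surfaces as /ɪz/ after sibilants, /s/ after other voiceless consonants, and /z/ after other voiced sounds.
So the plural -s on *bus* is pronounced /ɪz/.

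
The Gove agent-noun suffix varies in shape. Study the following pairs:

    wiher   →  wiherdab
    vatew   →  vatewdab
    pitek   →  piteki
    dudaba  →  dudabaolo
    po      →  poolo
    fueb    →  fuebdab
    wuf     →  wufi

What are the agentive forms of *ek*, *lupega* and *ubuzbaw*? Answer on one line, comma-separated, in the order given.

The suffix is conditioned by the final sound: -i when the stem ends in a voiceless consonant (*pitek*, *wuf*); -dab when the stem ends in a voiced consonant (*wiher*, *vatew*, *fueb*); -olo when the stem ends in a vowel (*dudaba*, *po*).
*ek*: final sound = /k/, a voiceless consonant → -i → *eki*.
The final sound of *lupega* is /a/, which is a vowel, so the suffix is -olo, giving *lupegaolo*.
Since the final sound of *ubuzbaw* is /w/ (a voiced consonant), it takes -dab, giving *ubuzbawdab*.

eki, lupegaolo, ubuzbawdab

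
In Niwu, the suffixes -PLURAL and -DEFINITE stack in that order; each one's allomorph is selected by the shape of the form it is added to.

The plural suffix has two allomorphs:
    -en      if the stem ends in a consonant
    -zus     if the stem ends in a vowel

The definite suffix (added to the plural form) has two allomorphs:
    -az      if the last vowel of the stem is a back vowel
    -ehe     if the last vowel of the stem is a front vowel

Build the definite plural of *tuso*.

*tuso*: final sound = /o/, a vowel → -zus → *tusozus*.
The plural form *tusozus*: last vowel = /u/, a back vowel → -az → *tusozusaz*.

tusozusaz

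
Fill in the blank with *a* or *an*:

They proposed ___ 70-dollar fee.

a

The indefinite article is chosen by the initial *sound* of the following word, not its spelling.
The number *70* is spoken "seventy", beginning with /ˈsɛvənti/ — a consonant sound.
So the article is *a*: They proposed a 70-dollar fee.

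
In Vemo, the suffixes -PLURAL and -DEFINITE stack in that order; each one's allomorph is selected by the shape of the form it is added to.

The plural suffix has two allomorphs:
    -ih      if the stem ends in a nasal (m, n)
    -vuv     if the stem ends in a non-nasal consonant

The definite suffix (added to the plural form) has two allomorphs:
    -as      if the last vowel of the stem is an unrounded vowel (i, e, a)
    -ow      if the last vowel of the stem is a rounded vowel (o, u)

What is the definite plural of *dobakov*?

dobakovvuvow

The final consonant of *dobakov* is /v/, which is non-nasal, so the plural suffix is -vuv, giving *dobakovvuv*.
Since the last vowel of the plural form *dobakovvuv* is /u/ (a rounded vowel), it takes -ow, giving *dobakovvuvow*.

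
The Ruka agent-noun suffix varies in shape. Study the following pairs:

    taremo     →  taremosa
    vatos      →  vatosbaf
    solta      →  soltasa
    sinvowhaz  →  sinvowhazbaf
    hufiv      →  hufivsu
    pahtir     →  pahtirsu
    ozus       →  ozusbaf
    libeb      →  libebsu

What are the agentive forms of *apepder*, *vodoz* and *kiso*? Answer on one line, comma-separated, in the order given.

The pattern is sibilance of the final sound: -baf when the stem ends in a sibilant (*vatos*, *sinvowhaz*, *ozus*); -su when the stem ends in a non-sibilant consonant (*hufiv*, *pahtir*, *libeb*); -sa when the stem ends in a vowel (*taremo*, *solta*).
*apepder*: final sound = /r/, a non-sibilant consonant → -su → *apepdersu*.
*vodoz*: final sound = /z/, a sibilant → -baf → *vodozbaf*.
*kiso*: final sound = /o/, a vowel → -sa → *kisosa*.

apepdersu, vodozbaf, kisosa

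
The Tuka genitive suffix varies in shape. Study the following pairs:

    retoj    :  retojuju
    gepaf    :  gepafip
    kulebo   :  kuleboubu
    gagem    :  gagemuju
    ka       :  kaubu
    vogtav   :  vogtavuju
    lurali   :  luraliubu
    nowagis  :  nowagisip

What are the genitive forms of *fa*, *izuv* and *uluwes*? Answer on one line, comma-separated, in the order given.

The pattern is voicing of the final sound: -ip when the stem ends in a voiceless consonant (*gepaf*, *nowagis*); -uju when the stem ends in a voiced consonant (*retoj*, *gagem*, *vogtav*); -ubu when the stem ends in a vowel (*kulebo*, *ka*, *lurali*).
Since the final sound of *fa* is /a/ (a vowel), it takes -ubu, giving *faubu*.
Since the final sound of *izuv* is /v/ (a voiced consonant), it takes -uju, giving *izuvuju*.
The final sound of *uluwes* is /s/, which is a voiceless consonant, so the suffix is -ip, giving *uluwesip*.

faubu, izuvuju, uluwesip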